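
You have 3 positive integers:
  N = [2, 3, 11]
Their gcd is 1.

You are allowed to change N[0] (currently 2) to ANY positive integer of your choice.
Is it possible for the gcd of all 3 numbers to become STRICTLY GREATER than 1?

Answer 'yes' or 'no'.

Answer: no

Derivation:
Current gcd = 1
gcd of all OTHER numbers (without N[0]=2): gcd([3, 11]) = 1
The new gcd after any change is gcd(1, new_value).
This can be at most 1.
Since 1 = old gcd 1, the gcd can only stay the same or decrease.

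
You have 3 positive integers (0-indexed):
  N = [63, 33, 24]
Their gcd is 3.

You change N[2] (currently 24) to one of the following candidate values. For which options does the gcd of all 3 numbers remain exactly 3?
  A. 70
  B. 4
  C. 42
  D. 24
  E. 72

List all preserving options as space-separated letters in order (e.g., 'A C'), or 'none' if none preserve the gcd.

Answer: C D E

Derivation:
Old gcd = 3; gcd of others (without N[2]) = 3
New gcd for candidate v: gcd(3, v). Preserves old gcd iff gcd(3, v) = 3.
  Option A: v=70, gcd(3,70)=1 -> changes
  Option B: v=4, gcd(3,4)=1 -> changes
  Option C: v=42, gcd(3,42)=3 -> preserves
  Option D: v=24, gcd(3,24)=3 -> preserves
  Option E: v=72, gcd(3,72)=3 -> preserves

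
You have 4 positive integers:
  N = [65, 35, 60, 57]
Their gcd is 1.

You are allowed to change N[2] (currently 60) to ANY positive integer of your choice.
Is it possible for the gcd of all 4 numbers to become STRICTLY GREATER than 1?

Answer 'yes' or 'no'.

Current gcd = 1
gcd of all OTHER numbers (without N[2]=60): gcd([65, 35, 57]) = 1
The new gcd after any change is gcd(1, new_value).
This can be at most 1.
Since 1 = old gcd 1, the gcd can only stay the same or decrease.

Answer: no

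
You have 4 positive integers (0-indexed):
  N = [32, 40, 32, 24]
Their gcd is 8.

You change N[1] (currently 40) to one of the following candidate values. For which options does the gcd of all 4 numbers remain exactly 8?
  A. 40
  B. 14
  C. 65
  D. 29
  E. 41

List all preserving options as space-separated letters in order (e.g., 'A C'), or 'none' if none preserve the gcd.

Old gcd = 8; gcd of others (without N[1]) = 8
New gcd for candidate v: gcd(8, v). Preserves old gcd iff gcd(8, v) = 8.
  Option A: v=40, gcd(8,40)=8 -> preserves
  Option B: v=14, gcd(8,14)=2 -> changes
  Option C: v=65, gcd(8,65)=1 -> changes
  Option D: v=29, gcd(8,29)=1 -> changes
  Option E: v=41, gcd(8,41)=1 -> changes

Answer: A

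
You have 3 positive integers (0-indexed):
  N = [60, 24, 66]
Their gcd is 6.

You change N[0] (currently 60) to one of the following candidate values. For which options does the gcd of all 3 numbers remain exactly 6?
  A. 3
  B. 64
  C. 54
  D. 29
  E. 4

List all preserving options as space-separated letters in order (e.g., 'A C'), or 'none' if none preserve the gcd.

Old gcd = 6; gcd of others (without N[0]) = 6
New gcd for candidate v: gcd(6, v). Preserves old gcd iff gcd(6, v) = 6.
  Option A: v=3, gcd(6,3)=3 -> changes
  Option B: v=64, gcd(6,64)=2 -> changes
  Option C: v=54, gcd(6,54)=6 -> preserves
  Option D: v=29, gcd(6,29)=1 -> changes
  Option E: v=4, gcd(6,4)=2 -> changes

Answer: C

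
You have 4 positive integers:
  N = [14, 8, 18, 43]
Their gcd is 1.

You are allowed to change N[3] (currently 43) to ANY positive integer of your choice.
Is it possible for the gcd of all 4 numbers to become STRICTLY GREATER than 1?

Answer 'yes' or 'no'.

Answer: yes

Derivation:
Current gcd = 1
gcd of all OTHER numbers (without N[3]=43): gcd([14, 8, 18]) = 2
The new gcd after any change is gcd(2, new_value).
This can be at most 2.
Since 2 > old gcd 1, the gcd CAN increase (e.g., set N[3] = 2).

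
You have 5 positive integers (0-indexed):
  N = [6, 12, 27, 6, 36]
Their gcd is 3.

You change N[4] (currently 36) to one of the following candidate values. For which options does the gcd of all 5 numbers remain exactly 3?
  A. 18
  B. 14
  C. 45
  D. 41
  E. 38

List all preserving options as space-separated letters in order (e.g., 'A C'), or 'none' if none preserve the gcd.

Answer: A C

Derivation:
Old gcd = 3; gcd of others (without N[4]) = 3
New gcd for candidate v: gcd(3, v). Preserves old gcd iff gcd(3, v) = 3.
  Option A: v=18, gcd(3,18)=3 -> preserves
  Option B: v=14, gcd(3,14)=1 -> changes
  Option C: v=45, gcd(3,45)=3 -> preserves
  Option D: v=41, gcd(3,41)=1 -> changes
  Option E: v=38, gcd(3,38)=1 -> changes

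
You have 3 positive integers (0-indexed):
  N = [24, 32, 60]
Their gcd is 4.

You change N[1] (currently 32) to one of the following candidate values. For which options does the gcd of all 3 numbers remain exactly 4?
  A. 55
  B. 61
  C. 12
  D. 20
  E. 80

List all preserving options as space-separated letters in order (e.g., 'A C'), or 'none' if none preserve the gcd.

Answer: D E

Derivation:
Old gcd = 4; gcd of others (without N[1]) = 12
New gcd for candidate v: gcd(12, v). Preserves old gcd iff gcd(12, v) = 4.
  Option A: v=55, gcd(12,55)=1 -> changes
  Option B: v=61, gcd(12,61)=1 -> changes
  Option C: v=12, gcd(12,12)=12 -> changes
  Option D: v=20, gcd(12,20)=4 -> preserves
  Option E: v=80, gcd(12,80)=4 -> preserves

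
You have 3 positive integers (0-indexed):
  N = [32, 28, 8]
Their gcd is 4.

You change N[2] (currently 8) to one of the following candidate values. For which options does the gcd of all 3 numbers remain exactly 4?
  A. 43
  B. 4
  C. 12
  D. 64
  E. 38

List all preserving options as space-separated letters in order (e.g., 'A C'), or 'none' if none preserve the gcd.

Old gcd = 4; gcd of others (without N[2]) = 4
New gcd for candidate v: gcd(4, v). Preserves old gcd iff gcd(4, v) = 4.
  Option A: v=43, gcd(4,43)=1 -> changes
  Option B: v=4, gcd(4,4)=4 -> preserves
  Option C: v=12, gcd(4,12)=4 -> preserves
  Option D: v=64, gcd(4,64)=4 -> preserves
  Option E: v=38, gcd(4,38)=2 -> changes

Answer: B C D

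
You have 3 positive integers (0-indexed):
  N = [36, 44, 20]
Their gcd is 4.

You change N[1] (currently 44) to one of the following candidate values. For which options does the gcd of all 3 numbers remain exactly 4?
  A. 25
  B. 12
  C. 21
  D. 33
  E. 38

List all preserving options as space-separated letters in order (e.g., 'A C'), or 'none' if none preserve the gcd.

Answer: B

Derivation:
Old gcd = 4; gcd of others (without N[1]) = 4
New gcd for candidate v: gcd(4, v). Preserves old gcd iff gcd(4, v) = 4.
  Option A: v=25, gcd(4,25)=1 -> changes
  Option B: v=12, gcd(4,12)=4 -> preserves
  Option C: v=21, gcd(4,21)=1 -> changes
  Option D: v=33, gcd(4,33)=1 -> changes
  Option E: v=38, gcd(4,38)=2 -> changes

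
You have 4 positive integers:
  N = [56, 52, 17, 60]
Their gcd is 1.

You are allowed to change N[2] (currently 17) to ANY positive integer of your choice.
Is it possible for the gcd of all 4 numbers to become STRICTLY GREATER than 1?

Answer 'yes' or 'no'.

Answer: yes

Derivation:
Current gcd = 1
gcd of all OTHER numbers (without N[2]=17): gcd([56, 52, 60]) = 4
The new gcd after any change is gcd(4, new_value).
This can be at most 4.
Since 4 > old gcd 1, the gcd CAN increase (e.g., set N[2] = 4).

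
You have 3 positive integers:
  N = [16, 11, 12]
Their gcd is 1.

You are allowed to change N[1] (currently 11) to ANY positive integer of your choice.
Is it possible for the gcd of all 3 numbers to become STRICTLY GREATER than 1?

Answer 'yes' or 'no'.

Current gcd = 1
gcd of all OTHER numbers (without N[1]=11): gcd([16, 12]) = 4
The new gcd after any change is gcd(4, new_value).
This can be at most 4.
Since 4 > old gcd 1, the gcd CAN increase (e.g., set N[1] = 4).

Answer: yes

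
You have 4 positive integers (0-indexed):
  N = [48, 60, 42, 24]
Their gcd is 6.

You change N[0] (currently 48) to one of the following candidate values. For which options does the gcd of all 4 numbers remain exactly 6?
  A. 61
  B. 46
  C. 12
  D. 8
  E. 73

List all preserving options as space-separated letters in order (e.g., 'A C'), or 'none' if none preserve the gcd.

Old gcd = 6; gcd of others (without N[0]) = 6
New gcd for candidate v: gcd(6, v). Preserves old gcd iff gcd(6, v) = 6.
  Option A: v=61, gcd(6,61)=1 -> changes
  Option B: v=46, gcd(6,46)=2 -> changes
  Option C: v=12, gcd(6,12)=6 -> preserves
  Option D: v=8, gcd(6,8)=2 -> changes
  Option E: v=73, gcd(6,73)=1 -> changes

Answer: C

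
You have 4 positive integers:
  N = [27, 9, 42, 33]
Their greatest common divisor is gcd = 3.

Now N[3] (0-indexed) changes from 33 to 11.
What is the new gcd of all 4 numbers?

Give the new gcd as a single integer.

Numbers: [27, 9, 42, 33], gcd = 3
Change: index 3, 33 -> 11
gcd of the OTHER numbers (without index 3): gcd([27, 9, 42]) = 3
New gcd = gcd(g_others, new_val) = gcd(3, 11) = 1

Answer: 1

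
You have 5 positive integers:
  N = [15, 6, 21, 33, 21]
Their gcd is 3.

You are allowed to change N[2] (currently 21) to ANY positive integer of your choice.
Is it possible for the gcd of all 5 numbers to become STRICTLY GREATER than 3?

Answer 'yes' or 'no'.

Current gcd = 3
gcd of all OTHER numbers (without N[2]=21): gcd([15, 6, 33, 21]) = 3
The new gcd after any change is gcd(3, new_value).
This can be at most 3.
Since 3 = old gcd 3, the gcd can only stay the same or decrease.

Answer: no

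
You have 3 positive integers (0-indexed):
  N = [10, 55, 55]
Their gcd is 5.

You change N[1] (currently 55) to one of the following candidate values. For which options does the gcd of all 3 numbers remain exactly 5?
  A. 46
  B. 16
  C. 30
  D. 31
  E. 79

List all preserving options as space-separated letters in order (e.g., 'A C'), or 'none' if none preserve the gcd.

Answer: C

Derivation:
Old gcd = 5; gcd of others (without N[1]) = 5
New gcd for candidate v: gcd(5, v). Preserves old gcd iff gcd(5, v) = 5.
  Option A: v=46, gcd(5,46)=1 -> changes
  Option B: v=16, gcd(5,16)=1 -> changes
  Option C: v=30, gcd(5,30)=5 -> preserves
  Option D: v=31, gcd(5,31)=1 -> changes
  Option E: v=79, gcd(5,79)=1 -> changes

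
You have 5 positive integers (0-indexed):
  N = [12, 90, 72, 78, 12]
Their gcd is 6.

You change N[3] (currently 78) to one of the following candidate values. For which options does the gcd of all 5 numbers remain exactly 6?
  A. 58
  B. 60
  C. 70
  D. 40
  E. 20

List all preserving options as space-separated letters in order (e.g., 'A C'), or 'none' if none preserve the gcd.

Answer: B

Derivation:
Old gcd = 6; gcd of others (without N[3]) = 6
New gcd for candidate v: gcd(6, v). Preserves old gcd iff gcd(6, v) = 6.
  Option A: v=58, gcd(6,58)=2 -> changes
  Option B: v=60, gcd(6,60)=6 -> preserves
  Option C: v=70, gcd(6,70)=2 -> changes
  Option D: v=40, gcd(6,40)=2 -> changes
  Option E: v=20, gcd(6,20)=2 -> changes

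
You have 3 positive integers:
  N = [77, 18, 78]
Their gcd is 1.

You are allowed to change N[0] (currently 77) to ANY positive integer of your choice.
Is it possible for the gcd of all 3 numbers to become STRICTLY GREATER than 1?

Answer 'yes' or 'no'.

Current gcd = 1
gcd of all OTHER numbers (without N[0]=77): gcd([18, 78]) = 6
The new gcd after any change is gcd(6, new_value).
This can be at most 6.
Since 6 > old gcd 1, the gcd CAN increase (e.g., set N[0] = 6).

Answer: yes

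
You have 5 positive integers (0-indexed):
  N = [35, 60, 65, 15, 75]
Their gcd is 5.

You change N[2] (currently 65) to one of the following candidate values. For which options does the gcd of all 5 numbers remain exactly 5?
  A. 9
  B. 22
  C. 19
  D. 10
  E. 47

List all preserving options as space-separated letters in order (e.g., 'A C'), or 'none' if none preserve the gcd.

Answer: D

Derivation:
Old gcd = 5; gcd of others (without N[2]) = 5
New gcd for candidate v: gcd(5, v). Preserves old gcd iff gcd(5, v) = 5.
  Option A: v=9, gcd(5,9)=1 -> changes
  Option B: v=22, gcd(5,22)=1 -> changes
  Option C: v=19, gcd(5,19)=1 -> changes
  Option D: v=10, gcd(5,10)=5 -> preserves
  Option E: v=47, gcd(5,47)=1 -> changes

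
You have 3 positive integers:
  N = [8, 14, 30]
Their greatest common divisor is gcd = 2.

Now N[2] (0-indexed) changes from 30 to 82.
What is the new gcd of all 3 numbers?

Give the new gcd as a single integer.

Answer: 2

Derivation:
Numbers: [8, 14, 30], gcd = 2
Change: index 2, 30 -> 82
gcd of the OTHER numbers (without index 2): gcd([8, 14]) = 2
New gcd = gcd(g_others, new_val) = gcd(2, 82) = 2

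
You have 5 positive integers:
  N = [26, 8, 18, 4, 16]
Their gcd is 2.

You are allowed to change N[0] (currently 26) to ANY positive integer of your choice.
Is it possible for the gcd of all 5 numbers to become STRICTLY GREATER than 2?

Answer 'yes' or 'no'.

Current gcd = 2
gcd of all OTHER numbers (without N[0]=26): gcd([8, 18, 4, 16]) = 2
The new gcd after any change is gcd(2, new_value).
This can be at most 2.
Since 2 = old gcd 2, the gcd can only stay the same or decrease.

Answer: no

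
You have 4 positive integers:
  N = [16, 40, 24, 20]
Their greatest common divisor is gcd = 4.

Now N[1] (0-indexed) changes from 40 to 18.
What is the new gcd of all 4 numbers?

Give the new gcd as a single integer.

Answer: 2

Derivation:
Numbers: [16, 40, 24, 20], gcd = 4
Change: index 1, 40 -> 18
gcd of the OTHER numbers (without index 1): gcd([16, 24, 20]) = 4
New gcd = gcd(g_others, new_val) = gcd(4, 18) = 2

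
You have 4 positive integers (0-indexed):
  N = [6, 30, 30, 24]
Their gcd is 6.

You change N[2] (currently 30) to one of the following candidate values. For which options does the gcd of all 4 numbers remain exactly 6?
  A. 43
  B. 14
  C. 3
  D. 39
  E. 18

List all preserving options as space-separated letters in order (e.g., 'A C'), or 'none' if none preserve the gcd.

Old gcd = 6; gcd of others (without N[2]) = 6
New gcd for candidate v: gcd(6, v). Preserves old gcd iff gcd(6, v) = 6.
  Option A: v=43, gcd(6,43)=1 -> changes
  Option B: v=14, gcd(6,14)=2 -> changes
  Option C: v=3, gcd(6,3)=3 -> changes
  Option D: v=39, gcd(6,39)=3 -> changes
  Option E: v=18, gcd(6,18)=6 -> preserves

Answer: E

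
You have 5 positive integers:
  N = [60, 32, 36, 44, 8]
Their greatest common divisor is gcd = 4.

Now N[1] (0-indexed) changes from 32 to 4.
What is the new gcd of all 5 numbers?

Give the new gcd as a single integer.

Answer: 4

Derivation:
Numbers: [60, 32, 36, 44, 8], gcd = 4
Change: index 1, 32 -> 4
gcd of the OTHER numbers (without index 1): gcd([60, 36, 44, 8]) = 4
New gcd = gcd(g_others, new_val) = gcd(4, 4) = 4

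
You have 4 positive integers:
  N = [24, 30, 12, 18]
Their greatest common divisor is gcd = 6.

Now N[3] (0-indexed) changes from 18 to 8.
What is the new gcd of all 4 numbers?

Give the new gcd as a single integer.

Numbers: [24, 30, 12, 18], gcd = 6
Change: index 3, 18 -> 8
gcd of the OTHER numbers (without index 3): gcd([24, 30, 12]) = 6
New gcd = gcd(g_others, new_val) = gcd(6, 8) = 2

Answer: 2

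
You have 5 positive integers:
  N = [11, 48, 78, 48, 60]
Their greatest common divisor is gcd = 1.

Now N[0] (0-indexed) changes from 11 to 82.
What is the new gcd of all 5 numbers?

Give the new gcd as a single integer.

Numbers: [11, 48, 78, 48, 60], gcd = 1
Change: index 0, 11 -> 82
gcd of the OTHER numbers (without index 0): gcd([48, 78, 48, 60]) = 6
New gcd = gcd(g_others, new_val) = gcd(6, 82) = 2

Answer: 2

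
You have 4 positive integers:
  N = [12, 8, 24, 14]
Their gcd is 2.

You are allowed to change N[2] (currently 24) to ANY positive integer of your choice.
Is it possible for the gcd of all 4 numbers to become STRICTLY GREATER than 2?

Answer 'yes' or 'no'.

Answer: no

Derivation:
Current gcd = 2
gcd of all OTHER numbers (without N[2]=24): gcd([12, 8, 14]) = 2
The new gcd after any change is gcd(2, new_value).
This can be at most 2.
Since 2 = old gcd 2, the gcd can only stay the same or decrease.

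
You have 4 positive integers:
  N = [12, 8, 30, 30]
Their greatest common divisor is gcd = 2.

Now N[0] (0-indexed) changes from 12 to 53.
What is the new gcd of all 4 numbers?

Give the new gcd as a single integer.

Numbers: [12, 8, 30, 30], gcd = 2
Change: index 0, 12 -> 53
gcd of the OTHER numbers (without index 0): gcd([8, 30, 30]) = 2
New gcd = gcd(g_others, new_val) = gcd(2, 53) = 1

Answer: 1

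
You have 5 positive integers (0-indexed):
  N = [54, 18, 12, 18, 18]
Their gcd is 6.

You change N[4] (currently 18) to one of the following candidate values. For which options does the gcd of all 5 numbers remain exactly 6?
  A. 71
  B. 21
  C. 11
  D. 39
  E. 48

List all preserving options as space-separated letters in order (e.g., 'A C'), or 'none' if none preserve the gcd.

Old gcd = 6; gcd of others (without N[4]) = 6
New gcd for candidate v: gcd(6, v). Preserves old gcd iff gcd(6, v) = 6.
  Option A: v=71, gcd(6,71)=1 -> changes
  Option B: v=21, gcd(6,21)=3 -> changes
  Option C: v=11, gcd(6,11)=1 -> changes
  Option D: v=39, gcd(6,39)=3 -> changes
  Option E: v=48, gcd(6,48)=6 -> preserves

Answer: E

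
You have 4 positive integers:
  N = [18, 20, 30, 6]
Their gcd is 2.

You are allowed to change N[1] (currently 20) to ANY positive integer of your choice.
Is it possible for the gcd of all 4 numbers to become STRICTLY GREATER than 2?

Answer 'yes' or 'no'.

Answer: yes

Derivation:
Current gcd = 2
gcd of all OTHER numbers (without N[1]=20): gcd([18, 30, 6]) = 6
The new gcd after any change is gcd(6, new_value).
This can be at most 6.
Since 6 > old gcd 2, the gcd CAN increase (e.g., set N[1] = 6).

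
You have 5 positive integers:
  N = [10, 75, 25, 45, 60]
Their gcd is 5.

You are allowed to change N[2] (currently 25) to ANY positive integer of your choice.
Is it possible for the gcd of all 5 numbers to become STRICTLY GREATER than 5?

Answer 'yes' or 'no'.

Current gcd = 5
gcd of all OTHER numbers (without N[2]=25): gcd([10, 75, 45, 60]) = 5
The new gcd after any change is gcd(5, new_value).
This can be at most 5.
Since 5 = old gcd 5, the gcd can only stay the same or decrease.

Answer: no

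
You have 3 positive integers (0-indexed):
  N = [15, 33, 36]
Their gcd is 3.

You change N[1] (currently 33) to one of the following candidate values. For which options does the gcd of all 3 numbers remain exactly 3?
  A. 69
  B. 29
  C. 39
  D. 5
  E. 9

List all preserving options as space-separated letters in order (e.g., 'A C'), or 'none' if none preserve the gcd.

Answer: A C E

Derivation:
Old gcd = 3; gcd of others (without N[1]) = 3
New gcd for candidate v: gcd(3, v). Preserves old gcd iff gcd(3, v) = 3.
  Option A: v=69, gcd(3,69)=3 -> preserves
  Option B: v=29, gcd(3,29)=1 -> changes
  Option C: v=39, gcd(3,39)=3 -> preserves
  Option D: v=5, gcd(3,5)=1 -> changes
  Option E: v=9, gcd(3,9)=3 -> preserves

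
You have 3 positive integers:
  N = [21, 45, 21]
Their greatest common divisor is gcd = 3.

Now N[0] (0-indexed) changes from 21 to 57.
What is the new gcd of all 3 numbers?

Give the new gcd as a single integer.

Numbers: [21, 45, 21], gcd = 3
Change: index 0, 21 -> 57
gcd of the OTHER numbers (without index 0): gcd([45, 21]) = 3
New gcd = gcd(g_others, new_val) = gcd(3, 57) = 3

Answer: 3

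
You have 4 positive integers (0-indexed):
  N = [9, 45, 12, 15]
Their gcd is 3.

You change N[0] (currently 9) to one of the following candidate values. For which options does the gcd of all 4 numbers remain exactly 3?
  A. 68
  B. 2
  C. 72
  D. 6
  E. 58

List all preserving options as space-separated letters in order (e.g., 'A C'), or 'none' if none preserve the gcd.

Answer: C D

Derivation:
Old gcd = 3; gcd of others (without N[0]) = 3
New gcd for candidate v: gcd(3, v). Preserves old gcd iff gcd(3, v) = 3.
  Option A: v=68, gcd(3,68)=1 -> changes
  Option B: v=2, gcd(3,2)=1 -> changes
  Option C: v=72, gcd(3,72)=3 -> preserves
  Option D: v=6, gcd(3,6)=3 -> preserves
  Option E: v=58, gcd(3,58)=1 -> changes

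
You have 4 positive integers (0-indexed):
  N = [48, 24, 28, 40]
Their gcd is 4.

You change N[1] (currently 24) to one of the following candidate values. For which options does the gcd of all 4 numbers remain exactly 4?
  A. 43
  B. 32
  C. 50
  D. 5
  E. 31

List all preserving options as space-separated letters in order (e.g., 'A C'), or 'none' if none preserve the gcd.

Old gcd = 4; gcd of others (without N[1]) = 4
New gcd for candidate v: gcd(4, v). Preserves old gcd iff gcd(4, v) = 4.
  Option A: v=43, gcd(4,43)=1 -> changes
  Option B: v=32, gcd(4,32)=4 -> preserves
  Option C: v=50, gcd(4,50)=2 -> changes
  Option D: v=5, gcd(4,5)=1 -> changes
  Option E: v=31, gcd(4,31)=1 -> changes

Answer: B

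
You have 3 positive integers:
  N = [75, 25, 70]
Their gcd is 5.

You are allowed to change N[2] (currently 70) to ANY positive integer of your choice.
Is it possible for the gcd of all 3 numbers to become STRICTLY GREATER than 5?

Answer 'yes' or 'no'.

Current gcd = 5
gcd of all OTHER numbers (without N[2]=70): gcd([75, 25]) = 25
The new gcd after any change is gcd(25, new_value).
This can be at most 25.
Since 25 > old gcd 5, the gcd CAN increase (e.g., set N[2] = 25).

Answer: yes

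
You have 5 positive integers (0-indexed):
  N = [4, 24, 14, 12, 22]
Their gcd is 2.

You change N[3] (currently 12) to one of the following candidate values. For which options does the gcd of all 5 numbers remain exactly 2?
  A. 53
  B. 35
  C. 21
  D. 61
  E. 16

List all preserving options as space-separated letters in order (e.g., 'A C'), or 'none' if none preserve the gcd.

Answer: E

Derivation:
Old gcd = 2; gcd of others (without N[3]) = 2
New gcd for candidate v: gcd(2, v). Preserves old gcd iff gcd(2, v) = 2.
  Option A: v=53, gcd(2,53)=1 -> changes
  Option B: v=35, gcd(2,35)=1 -> changes
  Option C: v=21, gcd(2,21)=1 -> changes
  Option D: v=61, gcd(2,61)=1 -> changes
  Option E: v=16, gcd(2,16)=2 -> preserves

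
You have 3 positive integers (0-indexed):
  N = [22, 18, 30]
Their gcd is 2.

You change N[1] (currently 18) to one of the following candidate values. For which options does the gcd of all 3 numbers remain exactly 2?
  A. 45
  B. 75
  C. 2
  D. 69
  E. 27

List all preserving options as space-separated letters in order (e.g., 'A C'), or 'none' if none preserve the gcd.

Old gcd = 2; gcd of others (without N[1]) = 2
New gcd for candidate v: gcd(2, v). Preserves old gcd iff gcd(2, v) = 2.
  Option A: v=45, gcd(2,45)=1 -> changes
  Option B: v=75, gcd(2,75)=1 -> changes
  Option C: v=2, gcd(2,2)=2 -> preserves
  Option D: v=69, gcd(2,69)=1 -> changes
  Option E: v=27, gcd(2,27)=1 -> changes

Answer: C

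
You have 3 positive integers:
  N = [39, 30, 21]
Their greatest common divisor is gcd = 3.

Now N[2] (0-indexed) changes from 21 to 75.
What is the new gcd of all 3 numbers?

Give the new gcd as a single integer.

Answer: 3

Derivation:
Numbers: [39, 30, 21], gcd = 3
Change: index 2, 21 -> 75
gcd of the OTHER numbers (without index 2): gcd([39, 30]) = 3
New gcd = gcd(g_others, new_val) = gcd(3, 75) = 3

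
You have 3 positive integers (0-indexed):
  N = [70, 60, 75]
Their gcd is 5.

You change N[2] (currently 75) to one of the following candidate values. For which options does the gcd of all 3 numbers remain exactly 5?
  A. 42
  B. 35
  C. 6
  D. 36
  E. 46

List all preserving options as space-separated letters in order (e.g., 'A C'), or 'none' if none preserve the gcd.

Answer: B

Derivation:
Old gcd = 5; gcd of others (without N[2]) = 10
New gcd for candidate v: gcd(10, v). Preserves old gcd iff gcd(10, v) = 5.
  Option A: v=42, gcd(10,42)=2 -> changes
  Option B: v=35, gcd(10,35)=5 -> preserves
  Option C: v=6, gcd(10,6)=2 -> changes
  Option D: v=36, gcd(10,36)=2 -> changes
  Option E: v=46, gcd(10,46)=2 -> changes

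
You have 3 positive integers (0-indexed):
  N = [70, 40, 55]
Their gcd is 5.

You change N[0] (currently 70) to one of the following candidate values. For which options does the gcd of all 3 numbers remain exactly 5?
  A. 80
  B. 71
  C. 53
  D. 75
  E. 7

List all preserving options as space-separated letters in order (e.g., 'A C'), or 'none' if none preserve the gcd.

Answer: A D

Derivation:
Old gcd = 5; gcd of others (without N[0]) = 5
New gcd for candidate v: gcd(5, v). Preserves old gcd iff gcd(5, v) = 5.
  Option A: v=80, gcd(5,80)=5 -> preserves
  Option B: v=71, gcd(5,71)=1 -> changes
  Option C: v=53, gcd(5,53)=1 -> changes
  Option D: v=75, gcd(5,75)=5 -> preserves
  Option E: v=7, gcd(5,7)=1 -> changes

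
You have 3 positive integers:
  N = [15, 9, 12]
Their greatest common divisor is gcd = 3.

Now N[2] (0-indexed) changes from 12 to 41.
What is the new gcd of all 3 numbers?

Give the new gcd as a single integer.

Numbers: [15, 9, 12], gcd = 3
Change: index 2, 12 -> 41
gcd of the OTHER numbers (without index 2): gcd([15, 9]) = 3
New gcd = gcd(g_others, new_val) = gcd(3, 41) = 1

Answer: 1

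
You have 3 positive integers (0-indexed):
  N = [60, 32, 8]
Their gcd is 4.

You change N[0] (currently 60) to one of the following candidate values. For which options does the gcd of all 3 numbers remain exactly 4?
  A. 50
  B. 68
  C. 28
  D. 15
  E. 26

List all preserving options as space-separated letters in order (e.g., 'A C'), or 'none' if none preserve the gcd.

Old gcd = 4; gcd of others (without N[0]) = 8
New gcd for candidate v: gcd(8, v). Preserves old gcd iff gcd(8, v) = 4.
  Option A: v=50, gcd(8,50)=2 -> changes
  Option B: v=68, gcd(8,68)=4 -> preserves
  Option C: v=28, gcd(8,28)=4 -> preserves
  Option D: v=15, gcd(8,15)=1 -> changes
  Option E: v=26, gcd(8,26)=2 -> changes

Answer: B C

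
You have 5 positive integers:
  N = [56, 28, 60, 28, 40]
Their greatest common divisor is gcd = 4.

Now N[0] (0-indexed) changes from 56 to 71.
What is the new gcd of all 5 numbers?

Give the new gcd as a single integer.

Numbers: [56, 28, 60, 28, 40], gcd = 4
Change: index 0, 56 -> 71
gcd of the OTHER numbers (without index 0): gcd([28, 60, 28, 40]) = 4
New gcd = gcd(g_others, new_val) = gcd(4, 71) = 1

Answer: 1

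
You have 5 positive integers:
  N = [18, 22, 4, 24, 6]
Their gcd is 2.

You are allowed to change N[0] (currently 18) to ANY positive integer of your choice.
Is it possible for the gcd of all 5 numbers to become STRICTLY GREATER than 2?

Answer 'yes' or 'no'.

Current gcd = 2
gcd of all OTHER numbers (without N[0]=18): gcd([22, 4, 24, 6]) = 2
The new gcd after any change is gcd(2, new_value).
This can be at most 2.
Since 2 = old gcd 2, the gcd can only stay the same or decrease.

Answer: no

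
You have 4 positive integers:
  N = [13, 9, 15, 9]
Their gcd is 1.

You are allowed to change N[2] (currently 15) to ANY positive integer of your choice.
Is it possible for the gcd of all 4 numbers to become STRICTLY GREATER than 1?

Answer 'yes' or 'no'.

Current gcd = 1
gcd of all OTHER numbers (without N[2]=15): gcd([13, 9, 9]) = 1
The new gcd after any change is gcd(1, new_value).
This can be at most 1.
Since 1 = old gcd 1, the gcd can only stay the same or decrease.

Answer: no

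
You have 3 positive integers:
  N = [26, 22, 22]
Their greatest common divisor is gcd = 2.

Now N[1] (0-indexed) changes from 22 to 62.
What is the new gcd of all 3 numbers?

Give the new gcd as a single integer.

Answer: 2

Derivation:
Numbers: [26, 22, 22], gcd = 2
Change: index 1, 22 -> 62
gcd of the OTHER numbers (without index 1): gcd([26, 22]) = 2
New gcd = gcd(g_others, new_val) = gcd(2, 62) = 2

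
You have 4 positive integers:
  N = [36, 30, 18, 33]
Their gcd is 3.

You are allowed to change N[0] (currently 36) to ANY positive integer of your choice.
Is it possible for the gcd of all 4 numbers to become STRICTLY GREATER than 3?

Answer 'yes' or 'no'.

Answer: no

Derivation:
Current gcd = 3
gcd of all OTHER numbers (without N[0]=36): gcd([30, 18, 33]) = 3
The new gcd after any change is gcd(3, new_value).
This can be at most 3.
Since 3 = old gcd 3, the gcd can only stay the same or decrease.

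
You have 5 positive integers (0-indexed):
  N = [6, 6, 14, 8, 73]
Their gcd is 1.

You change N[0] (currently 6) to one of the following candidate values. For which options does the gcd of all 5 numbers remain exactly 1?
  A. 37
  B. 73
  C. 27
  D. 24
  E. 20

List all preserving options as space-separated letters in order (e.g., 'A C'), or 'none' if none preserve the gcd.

Old gcd = 1; gcd of others (without N[0]) = 1
New gcd for candidate v: gcd(1, v). Preserves old gcd iff gcd(1, v) = 1.
  Option A: v=37, gcd(1,37)=1 -> preserves
  Option B: v=73, gcd(1,73)=1 -> preserves
  Option C: v=27, gcd(1,27)=1 -> preserves
  Option D: v=24, gcd(1,24)=1 -> preserves
  Option E: v=20, gcd(1,20)=1 -> preserves

Answer: A B C D E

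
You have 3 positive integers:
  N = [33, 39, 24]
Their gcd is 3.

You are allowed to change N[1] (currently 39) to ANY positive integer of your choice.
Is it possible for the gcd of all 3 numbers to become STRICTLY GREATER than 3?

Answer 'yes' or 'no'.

Current gcd = 3
gcd of all OTHER numbers (without N[1]=39): gcd([33, 24]) = 3
The new gcd after any change is gcd(3, new_value).
This can be at most 3.
Since 3 = old gcd 3, the gcd can only stay the same or decrease.

Answer: no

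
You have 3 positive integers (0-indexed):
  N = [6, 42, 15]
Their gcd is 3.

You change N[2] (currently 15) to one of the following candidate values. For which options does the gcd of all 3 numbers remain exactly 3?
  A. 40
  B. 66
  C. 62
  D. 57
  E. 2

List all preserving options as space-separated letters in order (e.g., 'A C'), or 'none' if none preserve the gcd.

Answer: D

Derivation:
Old gcd = 3; gcd of others (without N[2]) = 6
New gcd for candidate v: gcd(6, v). Preserves old gcd iff gcd(6, v) = 3.
  Option A: v=40, gcd(6,40)=2 -> changes
  Option B: v=66, gcd(6,66)=6 -> changes
  Option C: v=62, gcd(6,62)=2 -> changes
  Option D: v=57, gcd(6,57)=3 -> preserves
  Option E: v=2, gcd(6,2)=2 -> changes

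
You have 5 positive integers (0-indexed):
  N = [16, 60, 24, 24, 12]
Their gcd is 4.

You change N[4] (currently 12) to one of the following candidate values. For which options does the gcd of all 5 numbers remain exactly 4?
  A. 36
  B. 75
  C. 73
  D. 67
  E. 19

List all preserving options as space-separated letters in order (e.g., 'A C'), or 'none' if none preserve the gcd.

Old gcd = 4; gcd of others (without N[4]) = 4
New gcd for candidate v: gcd(4, v). Preserves old gcd iff gcd(4, v) = 4.
  Option A: v=36, gcd(4,36)=4 -> preserves
  Option B: v=75, gcd(4,75)=1 -> changes
  Option C: v=73, gcd(4,73)=1 -> changes
  Option D: v=67, gcd(4,67)=1 -> changes
  Option E: v=19, gcd(4,19)=1 -> changes

Answer: A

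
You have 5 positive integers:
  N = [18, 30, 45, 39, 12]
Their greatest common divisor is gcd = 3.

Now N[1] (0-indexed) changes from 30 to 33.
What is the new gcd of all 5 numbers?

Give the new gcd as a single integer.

Answer: 3

Derivation:
Numbers: [18, 30, 45, 39, 12], gcd = 3
Change: index 1, 30 -> 33
gcd of the OTHER numbers (without index 1): gcd([18, 45, 39, 12]) = 3
New gcd = gcd(g_others, new_val) = gcd(3, 33) = 3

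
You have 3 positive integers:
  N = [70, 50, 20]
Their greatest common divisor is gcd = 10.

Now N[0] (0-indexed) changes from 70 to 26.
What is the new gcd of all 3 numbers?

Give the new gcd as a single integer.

Numbers: [70, 50, 20], gcd = 10
Change: index 0, 70 -> 26
gcd of the OTHER numbers (without index 0): gcd([50, 20]) = 10
New gcd = gcd(g_others, new_val) = gcd(10, 26) = 2

Answer: 2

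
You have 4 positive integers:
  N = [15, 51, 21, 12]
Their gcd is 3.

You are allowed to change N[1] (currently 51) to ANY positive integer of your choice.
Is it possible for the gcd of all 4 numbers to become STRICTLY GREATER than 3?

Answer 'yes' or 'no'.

Answer: no

Derivation:
Current gcd = 3
gcd of all OTHER numbers (without N[1]=51): gcd([15, 21, 12]) = 3
The new gcd after any change is gcd(3, new_value).
This can be at most 3.
Since 3 = old gcd 3, the gcd can only stay the same or decrease.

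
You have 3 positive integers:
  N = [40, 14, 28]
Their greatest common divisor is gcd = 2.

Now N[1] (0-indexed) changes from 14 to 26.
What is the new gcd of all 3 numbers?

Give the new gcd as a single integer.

Numbers: [40, 14, 28], gcd = 2
Change: index 1, 14 -> 26
gcd of the OTHER numbers (without index 1): gcd([40, 28]) = 4
New gcd = gcd(g_others, new_val) = gcd(4, 26) = 2

Answer: 2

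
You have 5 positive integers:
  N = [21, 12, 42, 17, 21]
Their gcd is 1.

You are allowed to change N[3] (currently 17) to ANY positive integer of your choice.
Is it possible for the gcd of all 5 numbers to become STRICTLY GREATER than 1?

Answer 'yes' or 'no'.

Answer: yes

Derivation:
Current gcd = 1
gcd of all OTHER numbers (without N[3]=17): gcd([21, 12, 42, 21]) = 3
The new gcd after any change is gcd(3, new_value).
This can be at most 3.
Since 3 > old gcd 1, the gcd CAN increase (e.g., set N[3] = 3).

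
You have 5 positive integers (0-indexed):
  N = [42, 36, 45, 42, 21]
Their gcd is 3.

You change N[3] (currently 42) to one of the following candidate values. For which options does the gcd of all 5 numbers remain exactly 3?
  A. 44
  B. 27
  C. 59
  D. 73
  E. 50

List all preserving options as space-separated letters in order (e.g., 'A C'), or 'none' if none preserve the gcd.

Answer: B

Derivation:
Old gcd = 3; gcd of others (without N[3]) = 3
New gcd for candidate v: gcd(3, v). Preserves old gcd iff gcd(3, v) = 3.
  Option A: v=44, gcd(3,44)=1 -> changes
  Option B: v=27, gcd(3,27)=3 -> preserves
  Option C: v=59, gcd(3,59)=1 -> changes
  Option D: v=73, gcd(3,73)=1 -> changes
  Option E: v=50, gcd(3,50)=1 -> changes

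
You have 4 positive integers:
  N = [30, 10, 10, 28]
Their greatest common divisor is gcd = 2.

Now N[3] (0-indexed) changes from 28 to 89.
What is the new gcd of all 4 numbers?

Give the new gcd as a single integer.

Answer: 1

Derivation:
Numbers: [30, 10, 10, 28], gcd = 2
Change: index 3, 28 -> 89
gcd of the OTHER numbers (without index 3): gcd([30, 10, 10]) = 10
New gcd = gcd(g_others, new_val) = gcd(10, 89) = 1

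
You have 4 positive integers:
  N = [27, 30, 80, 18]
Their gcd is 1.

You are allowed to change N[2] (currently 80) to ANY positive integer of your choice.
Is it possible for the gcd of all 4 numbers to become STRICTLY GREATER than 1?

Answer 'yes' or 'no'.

Current gcd = 1
gcd of all OTHER numbers (without N[2]=80): gcd([27, 30, 18]) = 3
The new gcd after any change is gcd(3, new_value).
This can be at most 3.
Since 3 > old gcd 1, the gcd CAN increase (e.g., set N[2] = 3).

Answer: yes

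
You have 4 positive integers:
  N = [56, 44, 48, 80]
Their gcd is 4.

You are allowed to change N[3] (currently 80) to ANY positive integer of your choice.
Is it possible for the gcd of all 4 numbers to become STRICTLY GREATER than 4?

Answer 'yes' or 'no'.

Current gcd = 4
gcd of all OTHER numbers (without N[3]=80): gcd([56, 44, 48]) = 4
The new gcd after any change is gcd(4, new_value).
This can be at most 4.
Since 4 = old gcd 4, the gcd can only stay the same or decrease.

Answer: no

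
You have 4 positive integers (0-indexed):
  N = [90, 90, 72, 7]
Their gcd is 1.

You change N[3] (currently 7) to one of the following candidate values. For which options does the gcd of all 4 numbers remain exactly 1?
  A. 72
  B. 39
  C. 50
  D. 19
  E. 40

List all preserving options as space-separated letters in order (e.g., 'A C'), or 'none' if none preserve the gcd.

Answer: D

Derivation:
Old gcd = 1; gcd of others (without N[3]) = 18
New gcd for candidate v: gcd(18, v). Preserves old gcd iff gcd(18, v) = 1.
  Option A: v=72, gcd(18,72)=18 -> changes
  Option B: v=39, gcd(18,39)=3 -> changes
  Option C: v=50, gcd(18,50)=2 -> changes
  Option D: v=19, gcd(18,19)=1 -> preserves
  Option E: v=40, gcd(18,40)=2 -> changes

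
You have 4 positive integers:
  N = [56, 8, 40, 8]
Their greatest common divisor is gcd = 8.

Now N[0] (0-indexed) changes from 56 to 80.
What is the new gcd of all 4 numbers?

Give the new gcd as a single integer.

Answer: 8

Derivation:
Numbers: [56, 8, 40, 8], gcd = 8
Change: index 0, 56 -> 80
gcd of the OTHER numbers (without index 0): gcd([8, 40, 8]) = 8
New gcd = gcd(g_others, new_val) = gcd(8, 80) = 8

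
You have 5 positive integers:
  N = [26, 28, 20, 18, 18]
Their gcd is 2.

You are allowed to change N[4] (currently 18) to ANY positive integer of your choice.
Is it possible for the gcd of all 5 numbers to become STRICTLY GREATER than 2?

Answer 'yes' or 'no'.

Current gcd = 2
gcd of all OTHER numbers (without N[4]=18): gcd([26, 28, 20, 18]) = 2
The new gcd after any change is gcd(2, new_value).
This can be at most 2.
Since 2 = old gcd 2, the gcd can only stay the same or decrease.

Answer: no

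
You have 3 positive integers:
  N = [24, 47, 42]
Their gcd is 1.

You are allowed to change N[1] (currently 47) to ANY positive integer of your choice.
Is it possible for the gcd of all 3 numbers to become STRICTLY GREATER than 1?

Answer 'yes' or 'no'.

Answer: yes

Derivation:
Current gcd = 1
gcd of all OTHER numbers (without N[1]=47): gcd([24, 42]) = 6
The new gcd after any change is gcd(6, new_value).
This can be at most 6.
Since 6 > old gcd 1, the gcd CAN increase (e.g., set N[1] = 6).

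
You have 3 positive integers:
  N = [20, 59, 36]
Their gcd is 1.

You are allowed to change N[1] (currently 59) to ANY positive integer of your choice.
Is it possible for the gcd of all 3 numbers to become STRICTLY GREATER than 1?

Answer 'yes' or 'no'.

Current gcd = 1
gcd of all OTHER numbers (without N[1]=59): gcd([20, 36]) = 4
The new gcd after any change is gcd(4, new_value).
This can be at most 4.
Since 4 > old gcd 1, the gcd CAN increase (e.g., set N[1] = 4).

Answer: yes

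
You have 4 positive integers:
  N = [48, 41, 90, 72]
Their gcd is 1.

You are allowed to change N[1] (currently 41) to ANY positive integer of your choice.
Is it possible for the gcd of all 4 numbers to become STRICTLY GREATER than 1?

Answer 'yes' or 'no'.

Current gcd = 1
gcd of all OTHER numbers (without N[1]=41): gcd([48, 90, 72]) = 6
The new gcd after any change is gcd(6, new_value).
This can be at most 6.
Since 6 > old gcd 1, the gcd CAN increase (e.g., set N[1] = 6).

Answer: yes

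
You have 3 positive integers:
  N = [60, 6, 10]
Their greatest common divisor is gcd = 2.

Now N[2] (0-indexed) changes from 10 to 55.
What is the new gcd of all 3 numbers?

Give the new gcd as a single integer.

Answer: 1

Derivation:
Numbers: [60, 6, 10], gcd = 2
Change: index 2, 10 -> 55
gcd of the OTHER numbers (without index 2): gcd([60, 6]) = 6
New gcd = gcd(g_others, new_val) = gcd(6, 55) = 1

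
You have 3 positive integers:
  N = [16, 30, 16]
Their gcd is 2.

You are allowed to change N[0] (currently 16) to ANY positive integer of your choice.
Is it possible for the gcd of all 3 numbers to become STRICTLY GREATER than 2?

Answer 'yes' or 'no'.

Current gcd = 2
gcd of all OTHER numbers (without N[0]=16): gcd([30, 16]) = 2
The new gcd after any change is gcd(2, new_value).
This can be at most 2.
Since 2 = old gcd 2, the gcd can only stay the same or decrease.

Answer: no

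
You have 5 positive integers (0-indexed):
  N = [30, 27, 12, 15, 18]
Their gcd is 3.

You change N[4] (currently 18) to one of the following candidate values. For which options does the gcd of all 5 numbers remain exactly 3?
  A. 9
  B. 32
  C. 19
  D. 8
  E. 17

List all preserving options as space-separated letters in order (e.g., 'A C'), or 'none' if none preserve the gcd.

Answer: A

Derivation:
Old gcd = 3; gcd of others (without N[4]) = 3
New gcd for candidate v: gcd(3, v). Preserves old gcd iff gcd(3, v) = 3.
  Option A: v=9, gcd(3,9)=3 -> preserves
  Option B: v=32, gcd(3,32)=1 -> changes
  Option C: v=19, gcd(3,19)=1 -> changes
  Option D: v=8, gcd(3,8)=1 -> changes
  Option E: v=17, gcd(3,17)=1 -> changes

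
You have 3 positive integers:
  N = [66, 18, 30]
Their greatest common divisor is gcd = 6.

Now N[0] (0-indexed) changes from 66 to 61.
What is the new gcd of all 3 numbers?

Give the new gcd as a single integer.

Numbers: [66, 18, 30], gcd = 6
Change: index 0, 66 -> 61
gcd of the OTHER numbers (without index 0): gcd([18, 30]) = 6
New gcd = gcd(g_others, new_val) = gcd(6, 61) = 1

Answer: 1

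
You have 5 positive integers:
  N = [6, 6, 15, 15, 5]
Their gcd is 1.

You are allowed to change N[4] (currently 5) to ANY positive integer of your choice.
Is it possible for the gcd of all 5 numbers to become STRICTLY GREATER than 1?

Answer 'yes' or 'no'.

Current gcd = 1
gcd of all OTHER numbers (without N[4]=5): gcd([6, 6, 15, 15]) = 3
The new gcd after any change is gcd(3, new_value).
This can be at most 3.
Since 3 > old gcd 1, the gcd CAN increase (e.g., set N[4] = 3).

Answer: yes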